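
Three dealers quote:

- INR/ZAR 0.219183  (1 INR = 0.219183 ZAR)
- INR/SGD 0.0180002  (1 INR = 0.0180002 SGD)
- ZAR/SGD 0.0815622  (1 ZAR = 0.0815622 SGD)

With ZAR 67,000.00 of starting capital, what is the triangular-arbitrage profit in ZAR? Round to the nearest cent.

Profitable loop is ZAR → INR → SGD → ZAR:
ZAR 67,000.00 ÷ 0.219183 = INR 305,680.64
INR 305,680.64 × 0.0180002 = SGD 5,502.31
SGD 5,502.31 ÷ 0.0815622 = ZAR 67,461.55
Profit = ZAR 67,461.55 − ZAR 67,000.00

Profit: ZAR 461.55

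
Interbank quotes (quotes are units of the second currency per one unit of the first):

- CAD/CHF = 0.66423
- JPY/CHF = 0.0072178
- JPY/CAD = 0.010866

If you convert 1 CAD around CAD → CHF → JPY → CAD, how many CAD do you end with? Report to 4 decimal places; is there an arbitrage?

Around CAD → CHF → JPY → CAD: 1 × 0.66423 ÷ 0.0072178 × 0.010866 = 0.999962
Product ≈ 1 (deviation 0.004%, within rounding noise).

1.0000 (no arbitrage)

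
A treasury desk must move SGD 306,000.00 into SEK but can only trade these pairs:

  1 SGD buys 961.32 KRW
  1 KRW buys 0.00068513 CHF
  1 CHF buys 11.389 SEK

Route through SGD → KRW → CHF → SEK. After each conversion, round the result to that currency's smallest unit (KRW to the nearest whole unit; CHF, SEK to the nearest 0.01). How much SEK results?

SGD 306,000.00 × 961.32 = KRW 294,163,920
KRW 294,163,920 × 0.00068513 = CHF 201,540.53
CHF 201,540.53 × 11.389 = SEK 2,295,345.10

SEK 2,295,345.10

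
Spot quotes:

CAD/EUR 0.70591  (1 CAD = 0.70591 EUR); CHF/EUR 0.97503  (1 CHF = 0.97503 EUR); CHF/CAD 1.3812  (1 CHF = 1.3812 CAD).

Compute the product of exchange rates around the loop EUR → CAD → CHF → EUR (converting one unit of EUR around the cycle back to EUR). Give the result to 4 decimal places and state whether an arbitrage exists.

Around EUR → CAD → CHF → EUR: 1 ÷ 0.70591 ÷ 1.3812 × 0.97503 = 1.000028
Product ≈ 1 (deviation 0.003%, within rounding noise).

1.0000 (no arbitrage)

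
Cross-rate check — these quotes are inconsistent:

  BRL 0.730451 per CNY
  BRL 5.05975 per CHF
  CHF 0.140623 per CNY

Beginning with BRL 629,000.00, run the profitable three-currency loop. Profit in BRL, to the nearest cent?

Profit: BRL 16,737.96

Profitable loop is BRL → CHF → CNY → BRL:
BRL 629,000.00 ÷ 5.05975 = CHF 124,314.44
CHF 124,314.44 ÷ 0.140623 = CNY 884,026.39
CNY 884,026.39 × 0.730451 = BRL 645,737.96
Profit = BRL 645,737.96 − BRL 629,000.00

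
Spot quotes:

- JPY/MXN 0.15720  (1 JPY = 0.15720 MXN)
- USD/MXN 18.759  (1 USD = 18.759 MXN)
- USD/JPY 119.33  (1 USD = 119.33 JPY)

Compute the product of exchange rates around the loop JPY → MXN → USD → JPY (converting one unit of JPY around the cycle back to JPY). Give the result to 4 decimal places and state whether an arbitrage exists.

Around JPY → MXN → USD → JPY: 1 × 0.15720 ÷ 18.759 × 119.33 = 0.999983
Product ≈ 1 (deviation 0.002%, within rounding noise).

1.0000 (no arbitrage)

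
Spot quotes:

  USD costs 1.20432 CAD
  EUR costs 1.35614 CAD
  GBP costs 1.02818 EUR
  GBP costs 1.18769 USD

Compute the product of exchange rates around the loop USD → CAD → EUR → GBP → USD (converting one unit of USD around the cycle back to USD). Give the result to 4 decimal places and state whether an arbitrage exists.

1.0258 (arbitrage exists)

Around USD → CAD → EUR → GBP → USD: 1 × 1.20432 ÷ 1.35614 ÷ 1.02818 × 1.18769 = 1.025820
Product > 1; profitable direction is USD → CAD → EUR → GBP → USD.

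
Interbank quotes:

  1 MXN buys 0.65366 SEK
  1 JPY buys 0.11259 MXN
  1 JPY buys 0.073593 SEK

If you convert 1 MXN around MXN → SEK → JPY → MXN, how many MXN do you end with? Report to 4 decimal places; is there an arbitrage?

Around MXN → SEK → JPY → MXN: 1 × 0.65366 ÷ 0.073593 × 0.11259 = 1.000035
Product ≈ 1 (deviation 0.004%, within rounding noise).

1.0000 (no arbitrage)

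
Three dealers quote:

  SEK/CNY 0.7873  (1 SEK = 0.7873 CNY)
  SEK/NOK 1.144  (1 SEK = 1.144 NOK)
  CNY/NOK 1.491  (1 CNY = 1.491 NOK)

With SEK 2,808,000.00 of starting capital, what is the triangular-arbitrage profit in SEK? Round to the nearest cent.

Profitable loop is SEK → CNY → NOK → SEK:
SEK 2,808,000.00 × 0.7873 = CNY 2,210,738.40
CNY 2,210,738.40 × 1.491 = NOK 3,296,210.95
NOK 3,296,210.95 ÷ 1.144 = SEK 2,881,303.28
Profit = SEK 2,881,303.28 − SEK 2,808,000.00

Profit: SEK 73,303.28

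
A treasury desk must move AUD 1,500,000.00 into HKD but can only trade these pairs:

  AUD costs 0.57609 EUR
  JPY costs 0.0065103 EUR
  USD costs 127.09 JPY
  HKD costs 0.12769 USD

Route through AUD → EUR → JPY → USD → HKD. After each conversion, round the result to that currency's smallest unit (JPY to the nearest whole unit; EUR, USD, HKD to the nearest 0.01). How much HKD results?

HKD 8,179,228.29

AUD 1,500,000.00 × 0.57609 = EUR 864,135.00
EUR 864,135.00 ÷ 0.0065103 = JPY 132,733,515
JPY 132,733,515 ÷ 127.09 = USD 1,044,405.66
USD 1,044,405.66 ÷ 0.12769 = HKD 8,179,228.29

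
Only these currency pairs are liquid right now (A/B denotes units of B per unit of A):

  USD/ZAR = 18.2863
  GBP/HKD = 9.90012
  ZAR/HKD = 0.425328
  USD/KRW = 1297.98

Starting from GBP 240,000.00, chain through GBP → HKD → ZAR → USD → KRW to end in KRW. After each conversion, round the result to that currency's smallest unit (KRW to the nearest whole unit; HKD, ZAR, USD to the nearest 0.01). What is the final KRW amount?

KRW 396,524,375

GBP 240,000.00 × 9.90012 = HKD 2,376,028.80
HKD 2,376,028.80 ÷ 0.425328 = ZAR 5,586,344.66
ZAR 5,586,344.66 ÷ 18.2863 = USD 305,493.44
USD 305,493.44 × 1297.98 = KRW 396,524,375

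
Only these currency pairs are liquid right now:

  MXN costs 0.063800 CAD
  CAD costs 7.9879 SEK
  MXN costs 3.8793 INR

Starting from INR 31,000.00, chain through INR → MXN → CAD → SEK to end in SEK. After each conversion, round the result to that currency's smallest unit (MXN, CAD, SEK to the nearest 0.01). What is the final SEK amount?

SEK 4,072.47

INR 31,000.00 ÷ 3.8793 = MXN 7,991.13
MXN 7,991.13 × 0.063800 = CAD 509.83
CAD 509.83 × 7.9879 = SEK 4,072.47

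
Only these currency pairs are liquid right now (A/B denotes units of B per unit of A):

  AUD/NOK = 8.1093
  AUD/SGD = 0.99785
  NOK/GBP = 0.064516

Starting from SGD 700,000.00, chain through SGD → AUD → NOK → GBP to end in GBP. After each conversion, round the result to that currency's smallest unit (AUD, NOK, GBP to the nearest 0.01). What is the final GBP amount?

SGD 700,000.00 ÷ 0.99785 = AUD 701,508.24
AUD 701,508.24 × 8.1093 = NOK 5,688,740.77
NOK 5,688,740.77 × 0.064516 = GBP 367,014.80

GBP 367,014.80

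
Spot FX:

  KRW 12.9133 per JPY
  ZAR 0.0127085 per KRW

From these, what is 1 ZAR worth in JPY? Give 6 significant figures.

ZAR/JPY = 6.09352

1 ZAR ÷ 0.0127085 = 78.6875 KRW
78.6875 KRW ÷ 12.9133 = 6.09352 JPY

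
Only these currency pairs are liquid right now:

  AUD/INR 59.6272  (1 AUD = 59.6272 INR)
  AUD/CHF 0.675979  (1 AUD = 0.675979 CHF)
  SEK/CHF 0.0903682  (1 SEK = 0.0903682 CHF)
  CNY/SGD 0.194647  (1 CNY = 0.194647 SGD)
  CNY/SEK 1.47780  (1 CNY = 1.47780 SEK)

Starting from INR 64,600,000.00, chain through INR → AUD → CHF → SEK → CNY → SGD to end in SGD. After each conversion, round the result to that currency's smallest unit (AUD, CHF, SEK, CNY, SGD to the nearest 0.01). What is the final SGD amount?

SGD 1,067,425.88

INR 64,600,000.00 ÷ 59.6272 = AUD 1,083,398.18
AUD 1,083,398.18 × 0.675979 = CHF 732,354.42
CHF 732,354.42 ÷ 0.0903682 = SEK 8,104,116.49
SEK 8,104,116.49 ÷ 1.47780 = CNY 5,483,906.14
CNY 5,483,906.14 × 0.194647 = SGD 1,067,425.88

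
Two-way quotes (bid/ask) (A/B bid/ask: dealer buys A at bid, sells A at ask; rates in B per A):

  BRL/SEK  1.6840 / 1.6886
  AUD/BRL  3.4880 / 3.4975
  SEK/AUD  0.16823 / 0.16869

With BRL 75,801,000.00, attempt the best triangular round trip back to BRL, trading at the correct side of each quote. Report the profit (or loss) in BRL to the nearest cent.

Net profit: BRL 284,358.06

Best loop BRL → AUD → SEK → BRL:
BRL 75,801,000.00 ÷ 3.4975 (buy AUD at ask) = AUD 21,672,909.22
AUD 21,672,909.22 ÷ 0.16869 (buy SEK at ask) = SEK 128,477,735.61
SEK 128,477,735.61 ÷ 1.6886 (buy BRL at ask) = BRL 76,085,358.06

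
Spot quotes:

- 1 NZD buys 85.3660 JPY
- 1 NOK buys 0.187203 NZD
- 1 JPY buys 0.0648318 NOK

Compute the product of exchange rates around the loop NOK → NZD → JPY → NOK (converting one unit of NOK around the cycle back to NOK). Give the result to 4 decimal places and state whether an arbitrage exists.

1.0361 (arbitrage exists)

Around NOK → NZD → JPY → NOK: 1 × 0.187203 × 85.3660 × 0.0648318 = 1.036062
Product > 1; profitable direction is NOK → NZD → JPY → NOK.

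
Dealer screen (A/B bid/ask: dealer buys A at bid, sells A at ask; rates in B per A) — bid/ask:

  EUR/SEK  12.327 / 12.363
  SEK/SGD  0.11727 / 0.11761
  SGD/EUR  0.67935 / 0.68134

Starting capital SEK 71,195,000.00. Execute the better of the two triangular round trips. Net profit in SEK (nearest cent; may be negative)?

Net profit: SEK 670,009.77

Best loop SEK → EUR → SGD → SEK:
SEK 71,195,000.00 ÷ 12.363 (buy EUR at ask) = EUR 5,758,715.52
EUR 5,758,715.52 ÷ 0.68134 (buy SGD at ask) = SGD 8,452,043.80
SGD 8,452,043.80 ÷ 0.11761 (buy SEK at ask) = SEK 71,865,009.77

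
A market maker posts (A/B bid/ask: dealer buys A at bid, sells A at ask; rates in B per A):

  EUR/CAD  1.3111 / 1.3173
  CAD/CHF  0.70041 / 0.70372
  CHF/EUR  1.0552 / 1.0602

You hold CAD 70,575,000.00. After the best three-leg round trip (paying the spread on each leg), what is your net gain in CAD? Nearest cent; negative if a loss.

Best loop CAD → EUR → CHF → CAD:
CAD 70,575,000.00 ÷ 1.3173 (buy EUR at ask) = EUR 53,575,495.33
EUR 53,575,495.33 ÷ 1.0602 (buy CHF at ask) = CHF 50,533,385.52
CHF 50,533,385.52 ÷ 0.70372 (buy CAD at ask) = CAD 71,808,937.54

Net profit: CAD 1,233,937.54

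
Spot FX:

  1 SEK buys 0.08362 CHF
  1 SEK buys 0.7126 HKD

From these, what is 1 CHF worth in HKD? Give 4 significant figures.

1 CHF ÷ 0.08362 = 11.9589 SEK
11.9589 SEK × 0.7126 = 8.52188 HKD

CHF/HKD = 8.522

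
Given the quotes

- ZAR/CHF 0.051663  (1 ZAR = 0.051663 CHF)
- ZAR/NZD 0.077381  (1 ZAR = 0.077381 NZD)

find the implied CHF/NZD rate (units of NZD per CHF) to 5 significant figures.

1 CHF ÷ 0.051663 = 19.3562 ZAR
19.3562 ZAR × 0.077381 = 1.4978 NZD

CHF/NZD = 1.4978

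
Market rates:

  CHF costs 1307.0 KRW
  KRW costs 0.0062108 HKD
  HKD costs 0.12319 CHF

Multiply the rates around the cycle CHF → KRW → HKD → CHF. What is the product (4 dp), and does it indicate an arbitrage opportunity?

Around CHF → KRW → HKD → CHF: 1 × 1307.0 × 0.0062108 × 0.12319 = 0.999997
Product ≈ 1 (deviation 0.000%, within rounding noise).

1.0000 (no arbitrage)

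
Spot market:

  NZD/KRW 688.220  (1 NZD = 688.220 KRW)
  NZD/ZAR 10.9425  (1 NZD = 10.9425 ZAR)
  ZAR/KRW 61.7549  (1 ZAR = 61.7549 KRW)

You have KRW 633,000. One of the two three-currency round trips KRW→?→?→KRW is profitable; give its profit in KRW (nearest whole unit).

Profitable loop is KRW → ZAR → NZD → KRW:
KRW 633,000 ÷ 61.7549 = ZAR 10,250.20
ZAR 10,250.20 ÷ 10.9425 = NZD 936.73
NZD 936.73 × 688.220 = KRW 644,678
Profit = KRW 644,678 − KRW 633,000

Profit: KRW 11,678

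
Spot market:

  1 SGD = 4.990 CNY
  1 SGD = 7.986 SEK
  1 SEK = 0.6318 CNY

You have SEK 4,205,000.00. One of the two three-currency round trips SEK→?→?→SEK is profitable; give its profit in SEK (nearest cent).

Profitable loop is SEK → CNY → SGD → SEK:
SEK 4,205,000.00 × 0.6318 = CNY 2,656,719.00
CNY 2,656,719.00 ÷ 4.990 = SGD 532,408.62
SGD 532,408.62 × 7.986 = SEK 4,251,815.22
Profit = SEK 4,251,815.22 − SEK 4,205,000.00

Profit: SEK 46,815.22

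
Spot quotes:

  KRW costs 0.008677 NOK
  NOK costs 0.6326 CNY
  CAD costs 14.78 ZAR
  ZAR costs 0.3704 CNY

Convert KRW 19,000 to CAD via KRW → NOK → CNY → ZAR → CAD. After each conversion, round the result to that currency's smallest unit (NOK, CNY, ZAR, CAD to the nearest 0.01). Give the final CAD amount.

KRW 19,000 × 0.008677 = NOK 164.86
NOK 164.86 × 0.6326 = CNY 104.29
CNY 104.29 ÷ 0.3704 = ZAR 281.56
ZAR 281.56 ÷ 14.78 = CAD 19.05

CAD 19.05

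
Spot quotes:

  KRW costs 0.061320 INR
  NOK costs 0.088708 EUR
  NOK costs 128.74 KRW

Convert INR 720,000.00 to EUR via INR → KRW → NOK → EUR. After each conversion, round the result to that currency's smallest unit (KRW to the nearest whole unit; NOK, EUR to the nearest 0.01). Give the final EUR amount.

EUR 8,090.58

INR 720,000.00 ÷ 0.061320 = KRW 11,741,683
KRW 11,741,683 ÷ 128.74 = NOK 91,204.62
NOK 91,204.62 × 0.088708 = EUR 8,090.58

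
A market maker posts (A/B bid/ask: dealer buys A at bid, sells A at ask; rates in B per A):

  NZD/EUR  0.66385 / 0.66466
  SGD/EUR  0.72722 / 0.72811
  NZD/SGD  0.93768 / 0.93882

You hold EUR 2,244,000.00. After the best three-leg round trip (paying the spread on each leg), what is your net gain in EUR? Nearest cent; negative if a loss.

Net profit: EUR 58,203.85

Best loop EUR → NZD → SGD → EUR:
EUR 2,244,000.00 ÷ 0.66466 (buy NZD at ask) = NZD 3,376,162.25
NZD 3,376,162.25 × 0.93768 (sell NZD at bid) = SGD 3,165,759.82
SGD 3,165,759.82 × 0.72722 (sell SGD at bid) = EUR 2,302,203.85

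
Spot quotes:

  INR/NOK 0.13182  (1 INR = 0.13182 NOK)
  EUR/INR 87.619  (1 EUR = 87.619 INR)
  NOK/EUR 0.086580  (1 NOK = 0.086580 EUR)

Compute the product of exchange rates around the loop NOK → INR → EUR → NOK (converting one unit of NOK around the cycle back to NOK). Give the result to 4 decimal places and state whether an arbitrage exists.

1.0000 (no arbitrage)

Around NOK → INR → EUR → NOK: 1 ÷ 0.13182 ÷ 87.619 ÷ 0.086580 = 1.000006
Product ≈ 1 (deviation 0.001%, within rounding noise).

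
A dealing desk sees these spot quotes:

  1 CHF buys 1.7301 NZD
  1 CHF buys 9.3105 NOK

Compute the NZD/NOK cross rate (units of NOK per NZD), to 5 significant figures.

NZD/NOK = 5.3815

1 NZD ÷ 1.7301 = 0.578001 CHF
0.578001 CHF × 9.3105 = 5.38148 NOK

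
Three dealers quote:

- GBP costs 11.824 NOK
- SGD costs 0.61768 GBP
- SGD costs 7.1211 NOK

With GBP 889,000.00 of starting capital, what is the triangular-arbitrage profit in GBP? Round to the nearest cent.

Profit: GBP 22,764.41

Profitable loop is GBP → NOK → SGD → GBP:
GBP 889,000.00 × 11.824 = NOK 10,511,536.00
NOK 10,511,536.00 ÷ 7.1211 = SGD 1,476,111.27
SGD 1,476,111.27 × 0.61768 = GBP 911,764.41
Profit = GBP 911,764.41 − GBP 889,000.00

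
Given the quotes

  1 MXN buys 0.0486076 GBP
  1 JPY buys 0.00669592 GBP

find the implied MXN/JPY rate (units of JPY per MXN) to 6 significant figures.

MXN/JPY = 7.25929

1 MXN × 0.0486076 = 0.0486076 GBP
0.0486076 GBP ÷ 0.00669592 = 7.25929 JPY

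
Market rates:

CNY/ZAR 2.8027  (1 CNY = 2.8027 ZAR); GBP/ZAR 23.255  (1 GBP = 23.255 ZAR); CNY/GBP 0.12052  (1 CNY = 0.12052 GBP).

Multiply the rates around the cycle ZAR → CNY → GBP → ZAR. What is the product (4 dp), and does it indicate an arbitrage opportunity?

1.0000 (no arbitrage)

Around ZAR → CNY → GBP → ZAR: 1 ÷ 2.8027 × 0.12052 × 23.255 = 0.999997
Product ≈ 1 (deviation 0.000%, within rounding noise).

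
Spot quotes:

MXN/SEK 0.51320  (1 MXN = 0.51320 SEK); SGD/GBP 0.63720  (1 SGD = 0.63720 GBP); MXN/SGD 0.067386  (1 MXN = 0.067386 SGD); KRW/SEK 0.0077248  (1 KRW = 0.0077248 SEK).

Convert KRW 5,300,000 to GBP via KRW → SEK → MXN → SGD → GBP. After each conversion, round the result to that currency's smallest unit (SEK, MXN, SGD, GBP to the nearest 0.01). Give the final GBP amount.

GBP 3,425.49

KRW 5,300,000 × 0.0077248 = SEK 40,941.44
SEK 40,941.44 ÷ 0.51320 = MXN 79,776.77
MXN 79,776.77 × 0.067386 = SGD 5,375.84
SGD 5,375.84 × 0.63720 = GBP 3,425.49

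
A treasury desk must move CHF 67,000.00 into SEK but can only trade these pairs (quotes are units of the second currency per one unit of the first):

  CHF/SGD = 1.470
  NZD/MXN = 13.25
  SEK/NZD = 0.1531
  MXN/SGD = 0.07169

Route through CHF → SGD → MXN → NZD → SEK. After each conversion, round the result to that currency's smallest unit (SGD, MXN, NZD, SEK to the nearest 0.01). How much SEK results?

CHF 67,000.00 × 1.470 = SGD 98,490.00
SGD 98,490.00 ÷ 0.07169 = MXN 1,373,831.78
MXN 1,373,831.78 ÷ 13.25 = NZD 103,685.42
NZD 103,685.42 ÷ 0.1531 = SEK 677,239.84

SEK 677,239.84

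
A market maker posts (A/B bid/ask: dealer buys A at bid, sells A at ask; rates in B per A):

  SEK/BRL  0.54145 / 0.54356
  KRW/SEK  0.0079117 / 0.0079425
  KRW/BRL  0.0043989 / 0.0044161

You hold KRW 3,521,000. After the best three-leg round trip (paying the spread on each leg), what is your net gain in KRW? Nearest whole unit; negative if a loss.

Best loop KRW → BRL → SEK → KRW:
KRW 3,521,000 × 0.0043989 (sell KRW at bid) = BRL 15,488.53
BRL 15,488.53 ÷ 0.54356 (buy SEK at ask) = SEK 28,494.60
SEK 28,494.60 ÷ 0.0079425 (buy KRW at ask) = KRW 3,587,611

Net profit: KRW 66,611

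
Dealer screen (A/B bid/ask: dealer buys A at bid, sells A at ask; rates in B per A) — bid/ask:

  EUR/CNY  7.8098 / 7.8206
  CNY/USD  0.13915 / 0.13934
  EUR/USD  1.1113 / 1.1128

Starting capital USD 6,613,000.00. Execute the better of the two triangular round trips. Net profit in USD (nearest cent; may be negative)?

Best loop USD → CNY → EUR → USD:
USD 6,613,000.00 ÷ 0.13934 (buy CNY at ask) = CNY 47,459,451.70
CNY 47,459,451.70 ÷ 7.8206 (buy EUR at ask) = EUR 6,068,517.98
EUR 6,068,517.98 × 1.1113 (sell EUR at bid) = USD 6,743,944.03

Net profit: USD 130,944.03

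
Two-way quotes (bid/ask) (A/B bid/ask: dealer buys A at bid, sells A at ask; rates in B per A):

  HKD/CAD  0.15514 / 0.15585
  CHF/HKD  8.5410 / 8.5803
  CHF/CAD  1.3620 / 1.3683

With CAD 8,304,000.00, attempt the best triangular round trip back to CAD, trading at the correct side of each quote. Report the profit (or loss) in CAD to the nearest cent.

Net profit: CAD 153,756.33

Best loop CAD → HKD → CHF → CAD:
CAD 8,304,000.00 ÷ 0.15585 (buy HKD at ask) = HKD 53,282,001.92
HKD 53,282,001.92 ÷ 8.5803 (buy CHF at ask) = CHF 6,209,806.41
CHF 6,209,806.41 × 1.3620 (sell CHF at bid) = CAD 8,457,756.33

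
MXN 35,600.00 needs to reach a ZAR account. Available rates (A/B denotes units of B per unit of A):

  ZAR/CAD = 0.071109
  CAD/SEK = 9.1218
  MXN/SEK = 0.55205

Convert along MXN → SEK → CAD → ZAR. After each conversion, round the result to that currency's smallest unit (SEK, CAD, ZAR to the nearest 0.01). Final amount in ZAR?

MXN 35,600.00 × 0.55205 = SEK 19,652.98
SEK 19,652.98 ÷ 9.1218 = CAD 2,154.51
CAD 2,154.51 ÷ 0.071109 = ZAR 30,298.70

ZAR 30,298.70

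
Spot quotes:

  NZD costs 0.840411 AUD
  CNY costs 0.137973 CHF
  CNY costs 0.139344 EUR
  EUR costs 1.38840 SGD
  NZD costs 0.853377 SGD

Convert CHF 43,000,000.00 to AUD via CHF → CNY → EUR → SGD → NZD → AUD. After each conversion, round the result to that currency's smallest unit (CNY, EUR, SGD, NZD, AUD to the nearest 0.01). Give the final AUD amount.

CHF 43,000,000.00 ÷ 0.137973 = CNY 311,655,178.91
CNY 311,655,178.91 × 0.139344 = EUR 43,427,279.25
EUR 43,427,279.25 × 1.38840 = SGD 60,294,434.51
SGD 60,294,434.51 ÷ 0.853377 = NZD 70,653,924.95
NZD 70,653,924.95 × 0.840411 = AUD 59,378,335.72

AUD 59,378,335.72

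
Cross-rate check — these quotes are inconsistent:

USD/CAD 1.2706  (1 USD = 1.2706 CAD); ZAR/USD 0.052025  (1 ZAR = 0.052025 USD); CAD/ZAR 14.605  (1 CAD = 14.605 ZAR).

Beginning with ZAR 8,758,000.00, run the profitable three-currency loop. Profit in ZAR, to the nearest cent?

Profitable loop is ZAR → CAD → USD → ZAR:
ZAR 8,758,000.00 ÷ 14.605 = CAD 599,657.65
CAD 599,657.65 ÷ 1.2706 = USD 471,948.41
USD 471,948.41 ÷ 0.052025 = ZAR 9,071,569.66
Profit = ZAR 9,071,569.66 − ZAR 8,758,000.00

Profit: ZAR 313,569.66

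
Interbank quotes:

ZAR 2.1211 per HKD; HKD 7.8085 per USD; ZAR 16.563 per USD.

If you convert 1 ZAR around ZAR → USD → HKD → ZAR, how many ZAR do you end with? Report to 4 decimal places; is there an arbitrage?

Around ZAR → USD → HKD → ZAR: 1 ÷ 16.563 × 7.8085 × 2.1211 = 0.999976
Product ≈ 1 (deviation 0.002%, within rounding noise).

1.0000 (no arbitrage)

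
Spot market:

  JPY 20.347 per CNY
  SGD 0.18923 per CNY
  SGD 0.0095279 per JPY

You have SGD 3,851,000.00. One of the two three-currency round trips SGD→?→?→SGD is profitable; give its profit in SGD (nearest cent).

Profit: SGD 94,309.74

Profitable loop is SGD → CNY → JPY → SGD:
SGD 3,851,000.00 ÷ 0.18923 = CNY 20,350,895.74
CNY 20,350,895.74 × 20.347 = JPY 414,079,676
JPY 414,079,676 × 0.0095279 = SGD 3,945,309.74
Profit = SGD 3,945,309.74 − SGD 3,851,000.00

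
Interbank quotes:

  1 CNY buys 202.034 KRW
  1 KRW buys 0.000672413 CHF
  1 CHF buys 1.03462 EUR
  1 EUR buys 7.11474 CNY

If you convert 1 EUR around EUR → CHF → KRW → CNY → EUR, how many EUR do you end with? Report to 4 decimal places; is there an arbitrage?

1.0000 (no arbitrage)

Around EUR → CHF → KRW → CNY → EUR: 1 ÷ 1.03462 ÷ 0.000672413 ÷ 202.034 ÷ 7.11474 = 0.999999
Product ≈ 1 (deviation 0.000%, within rounding noise).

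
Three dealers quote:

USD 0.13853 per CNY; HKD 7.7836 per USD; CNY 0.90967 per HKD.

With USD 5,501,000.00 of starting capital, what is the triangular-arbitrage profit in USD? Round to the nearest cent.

Profitable loop is USD → CNY → HKD → USD:
USD 5,501,000.00 ÷ 0.13853 = CNY 39,709,810.15
CNY 39,709,810.15 ÷ 0.90967 = HKD 43,652,984.21
HKD 43,652,984.21 ÷ 7.7836 = USD 5,608,328.31
Profit = USD 5,608,328.31 − USD 5,501,000.00

Profit: USD 107,328.31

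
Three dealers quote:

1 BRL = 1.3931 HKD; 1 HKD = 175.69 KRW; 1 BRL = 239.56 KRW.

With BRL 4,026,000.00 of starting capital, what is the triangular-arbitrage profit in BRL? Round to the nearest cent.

Profitable loop is BRL → HKD → KRW → BRL:
BRL 4,026,000.00 × 1.3931 = HKD 5,608,620.60
HKD 5,608,620.60 × 175.69 = KRW 985,378,553
KRW 985,378,553 ÷ 239.56 = BRL 4,113,284.99
Profit = BRL 4,113,284.99 − BRL 4,026,000.00

Profit: BRL 87,284.99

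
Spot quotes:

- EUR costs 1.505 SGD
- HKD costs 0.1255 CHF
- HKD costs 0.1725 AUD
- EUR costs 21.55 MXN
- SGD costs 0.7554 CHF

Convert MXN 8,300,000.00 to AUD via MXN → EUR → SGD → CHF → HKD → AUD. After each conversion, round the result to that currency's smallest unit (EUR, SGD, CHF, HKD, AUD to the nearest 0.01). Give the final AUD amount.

MXN 8,300,000.00 ÷ 21.55 = EUR 385,150.81
EUR 385,150.81 × 1.505 = SGD 579,651.97
SGD 579,651.97 × 0.7554 = CHF 437,869.10
CHF 437,869.10 ÷ 0.1255 = HKD 3,488,996.81
HKD 3,488,996.81 × 0.1725 = AUD 601,851.95

AUD 601,851.95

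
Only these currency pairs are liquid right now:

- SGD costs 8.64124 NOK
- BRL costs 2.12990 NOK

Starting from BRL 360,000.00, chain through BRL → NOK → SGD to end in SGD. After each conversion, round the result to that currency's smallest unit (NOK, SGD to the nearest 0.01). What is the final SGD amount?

BRL 360,000.00 × 2.12990 = NOK 766,764.00
NOK 766,764.00 ÷ 8.64124 = SGD 88,733.10

SGD 88,733.10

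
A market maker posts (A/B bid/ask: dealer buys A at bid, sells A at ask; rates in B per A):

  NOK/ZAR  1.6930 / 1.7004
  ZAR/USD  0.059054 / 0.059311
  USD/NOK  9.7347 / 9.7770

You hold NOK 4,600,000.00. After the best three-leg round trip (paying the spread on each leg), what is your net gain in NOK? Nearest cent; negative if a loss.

Net profit: NOK 65,152.81

Best loop NOK → USD → ZAR → NOK:
NOK 4,600,000.00 ÷ 9.7770 (buy USD at ask) = USD 470,491.97
USD 470,491.97 ÷ 0.059311 (buy ZAR at ask) = ZAR 7,932,625.84
ZAR 7,932,625.84 ÷ 1.7004 (buy NOK at ask) = NOK 4,665,152.81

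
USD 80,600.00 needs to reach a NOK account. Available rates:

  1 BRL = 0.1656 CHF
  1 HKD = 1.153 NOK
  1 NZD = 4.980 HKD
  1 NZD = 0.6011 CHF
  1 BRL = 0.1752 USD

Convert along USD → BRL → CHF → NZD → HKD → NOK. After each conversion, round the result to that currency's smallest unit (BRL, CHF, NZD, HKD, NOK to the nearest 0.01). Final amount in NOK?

NOK 727,734.86

USD 80,600.00 ÷ 0.1752 = BRL 460,045.66
BRL 460,045.66 × 0.1656 = CHF 76,183.56
CHF 76,183.56 ÷ 0.6011 = NZD 126,740.24
NZD 126,740.24 × 4.980 = HKD 631,166.40
HKD 631,166.40 × 1.153 = NOK 727,734.86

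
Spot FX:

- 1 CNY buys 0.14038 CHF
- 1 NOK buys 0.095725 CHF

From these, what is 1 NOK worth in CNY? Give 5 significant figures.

NOK/CNY = 0.68190

1 NOK × 0.095725 = 0.095725 CHF
0.095725 CHF ÷ 0.14038 = 0.681899 CNY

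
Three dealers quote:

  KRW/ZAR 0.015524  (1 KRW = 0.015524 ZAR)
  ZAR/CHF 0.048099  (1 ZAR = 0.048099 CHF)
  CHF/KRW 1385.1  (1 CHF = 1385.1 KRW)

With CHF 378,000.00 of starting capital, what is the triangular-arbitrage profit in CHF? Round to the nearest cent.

Profit: CHF 12,942.25

Profitable loop is CHF → KRW → ZAR → CHF:
CHF 378,000.00 × 1385.1 = KRW 523,567,800
KRW 523,567,800 × 0.015524 = ZAR 8,127,866.53
ZAR 8,127,866.53 × 0.048099 = CHF 390,942.25
Profit = CHF 390,942.25 − CHF 378,000.00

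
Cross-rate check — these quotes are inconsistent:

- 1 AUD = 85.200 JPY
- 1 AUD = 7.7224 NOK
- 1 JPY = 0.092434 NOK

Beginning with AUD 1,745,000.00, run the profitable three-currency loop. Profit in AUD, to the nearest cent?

Profitable loop is AUD → JPY → NOK → AUD:
AUD 1,745,000.00 × 85.200 = JPY 148,674,000
JPY 148,674,000 × 0.092434 = NOK 13,742,532.52
NOK 13,742,532.52 ÷ 7.7224 = AUD 1,779,567.56
Profit = AUD 1,779,567.56 − AUD 1,745,000.00

Profit: AUD 34,567.56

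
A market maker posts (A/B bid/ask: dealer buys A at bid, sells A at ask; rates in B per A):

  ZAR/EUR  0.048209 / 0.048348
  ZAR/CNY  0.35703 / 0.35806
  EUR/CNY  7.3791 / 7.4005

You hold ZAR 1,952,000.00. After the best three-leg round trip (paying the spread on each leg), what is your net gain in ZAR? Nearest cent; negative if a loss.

Net result: ZAR -4,197.37 (no profitable arbitrage after spreads)

Best loop ZAR → CNY → EUR → ZAR:
ZAR 1,952,000.00 × 0.35703 (sell ZAR at bid) = CNY 696,922.56
CNY 696,922.56 ÷ 7.4005 (buy EUR at ask) = EUR 94,172.36
EUR 94,172.36 ÷ 0.048348 (buy ZAR at ask) = ZAR 1,947,802.63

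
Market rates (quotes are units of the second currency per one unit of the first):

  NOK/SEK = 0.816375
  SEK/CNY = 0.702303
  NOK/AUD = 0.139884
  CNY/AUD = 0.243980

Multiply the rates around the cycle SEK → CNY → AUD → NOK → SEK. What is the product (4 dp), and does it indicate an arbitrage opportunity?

Around SEK → CNY → AUD → NOK → SEK: 1 × 0.702303 × 0.243980 ÷ 0.139884 × 0.816375 = 1.000001
Product ≈ 1 (deviation 0.000%, within rounding noise).

1.0000 (no arbitrage)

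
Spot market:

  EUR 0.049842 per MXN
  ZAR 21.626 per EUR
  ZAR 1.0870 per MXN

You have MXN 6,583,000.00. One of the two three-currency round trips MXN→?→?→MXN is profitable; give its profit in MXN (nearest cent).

Profitable loop is MXN → ZAR → EUR → MXN:
MXN 6,583,000.00 × 1.0870 = ZAR 7,155,721.00
ZAR 7,155,721.00 ÷ 21.626 = EUR 330,885.09
EUR 330,885.09 ÷ 0.049842 = MXN 6,638,680.07
Profit = MXN 6,638,680.07 − MXN 6,583,000.00

Profit: MXN 55,680.07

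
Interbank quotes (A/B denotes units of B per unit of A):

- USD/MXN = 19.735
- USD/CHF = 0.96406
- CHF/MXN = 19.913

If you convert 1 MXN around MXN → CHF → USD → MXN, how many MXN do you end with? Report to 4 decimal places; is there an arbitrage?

1.0280 (arbitrage exists)

Around MXN → CHF → USD → MXN: 1 ÷ 19.913 ÷ 0.96406 × 19.735 = 1.028008
Product > 1; profitable direction is MXN → CHF → USD → MXN.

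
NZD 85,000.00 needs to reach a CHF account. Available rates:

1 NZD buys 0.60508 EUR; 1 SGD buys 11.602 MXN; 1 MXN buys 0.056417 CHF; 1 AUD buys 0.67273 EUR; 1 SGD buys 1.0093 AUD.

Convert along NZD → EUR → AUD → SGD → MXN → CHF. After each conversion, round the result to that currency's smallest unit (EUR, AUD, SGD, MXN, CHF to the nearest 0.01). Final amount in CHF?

NZD 85,000.00 × 0.60508 = EUR 51,431.80
EUR 51,431.80 ÷ 0.67273 = AUD 76,452.37
AUD 76,452.37 ÷ 1.0093 = SGD 75,747.91
SGD 75,747.91 × 11.602 = MXN 878,827.25
MXN 878,827.25 × 0.056417 = CHF 49,580.80

CHF 49,580.80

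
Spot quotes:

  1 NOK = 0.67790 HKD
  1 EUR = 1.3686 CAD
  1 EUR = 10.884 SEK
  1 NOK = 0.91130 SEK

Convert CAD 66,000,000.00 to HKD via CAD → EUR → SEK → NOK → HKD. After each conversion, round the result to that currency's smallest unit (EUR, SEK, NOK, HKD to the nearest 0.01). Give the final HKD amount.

CAD 66,000,000.00 ÷ 1.3686 = EUR 48,224,462.95
EUR 48,224,462.95 × 10.884 = SEK 524,875,054.75
SEK 524,875,054.75 ÷ 0.91130 = NOK 575,962,970.21
NOK 575,962,970.21 × 0.67790 = HKD 390,445,297.51

HKD 390,445,297.51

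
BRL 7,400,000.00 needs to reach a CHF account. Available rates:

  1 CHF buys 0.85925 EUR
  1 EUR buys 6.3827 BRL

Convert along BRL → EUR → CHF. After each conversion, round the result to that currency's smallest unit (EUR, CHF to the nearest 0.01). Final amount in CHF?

BRL 7,400,000.00 ÷ 6.3827 = EUR 1,159,383.96
EUR 1,159,383.96 ÷ 0.85925 = CHF 1,349,297.60

CHF 1,349,297.60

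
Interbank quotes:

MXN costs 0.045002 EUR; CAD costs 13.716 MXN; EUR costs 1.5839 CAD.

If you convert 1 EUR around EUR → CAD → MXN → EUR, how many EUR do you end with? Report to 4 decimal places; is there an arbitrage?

Around EUR → CAD → MXN → EUR: 1 × 1.5839 × 13.716 × 0.045002 = 0.977658
Product < 1; profitable direction is EUR → MXN → CAD → EUR.

0.9777 (arbitrage exists)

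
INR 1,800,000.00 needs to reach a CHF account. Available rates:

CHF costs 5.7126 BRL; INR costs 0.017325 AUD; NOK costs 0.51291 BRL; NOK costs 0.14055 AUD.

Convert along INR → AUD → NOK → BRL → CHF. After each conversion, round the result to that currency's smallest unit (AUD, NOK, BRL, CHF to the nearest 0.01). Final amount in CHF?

CHF 19,921.51

INR 1,800,000.00 × 0.017325 = AUD 31,185.00
AUD 31,185.00 ÷ 0.14055 = NOK 221,878.34
NOK 221,878.34 × 0.51291 = BRL 113,803.62
BRL 113,803.62 ÷ 5.7126 = CHF 19,921.51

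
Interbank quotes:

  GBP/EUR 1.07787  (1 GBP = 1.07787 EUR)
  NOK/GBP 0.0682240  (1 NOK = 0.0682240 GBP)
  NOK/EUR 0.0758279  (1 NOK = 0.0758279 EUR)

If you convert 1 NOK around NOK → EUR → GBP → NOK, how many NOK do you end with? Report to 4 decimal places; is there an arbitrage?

1.0312 (arbitrage exists)

Around NOK → EUR → GBP → NOK: 1 × 0.0758279 ÷ 1.07787 ÷ 0.0682240 = 1.031159
Product > 1; profitable direction is NOK → EUR → GBP → NOK.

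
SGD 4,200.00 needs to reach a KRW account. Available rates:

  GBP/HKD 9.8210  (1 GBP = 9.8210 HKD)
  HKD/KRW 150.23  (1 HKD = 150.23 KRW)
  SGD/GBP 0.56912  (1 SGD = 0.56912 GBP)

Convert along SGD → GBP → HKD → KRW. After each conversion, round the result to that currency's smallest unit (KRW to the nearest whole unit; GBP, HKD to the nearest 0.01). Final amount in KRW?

KRW 3,526,670

SGD 4,200.00 × 0.56912 = GBP 2,390.30
GBP 2,390.30 × 9.8210 = HKD 23,475.14
HKD 23,475.14 × 150.23 = KRW 3,526,670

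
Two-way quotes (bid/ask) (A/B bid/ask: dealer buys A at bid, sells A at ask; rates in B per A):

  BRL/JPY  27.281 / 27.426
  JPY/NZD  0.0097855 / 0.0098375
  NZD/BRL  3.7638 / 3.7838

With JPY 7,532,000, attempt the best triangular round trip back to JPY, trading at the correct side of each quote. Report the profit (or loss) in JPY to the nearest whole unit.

Net profit: JPY 35,983

Best loop JPY → NZD → BRL → JPY:
JPY 7,532,000 × 0.0097855 (sell JPY at bid) = NZD 73,704.39
NZD 73,704.39 × 3.7638 (sell NZD at bid) = BRL 277,408.57
BRL 277,408.57 × 27.281 (sell BRL at bid) = JPY 7,567,983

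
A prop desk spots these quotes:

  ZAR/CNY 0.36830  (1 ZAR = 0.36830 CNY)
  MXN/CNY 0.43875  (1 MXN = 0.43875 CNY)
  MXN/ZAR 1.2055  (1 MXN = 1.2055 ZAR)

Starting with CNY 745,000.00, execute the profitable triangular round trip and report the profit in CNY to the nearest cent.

Profitable loop is CNY → MXN → ZAR → CNY:
CNY 745,000.00 ÷ 0.43875 = MXN 1,698,005.70
MXN 1,698,005.70 × 1.2055 = ZAR 2,046,945.87
ZAR 2,046,945.87 × 0.36830 = CNY 753,890.16
Profit = CNY 753,890.16 − CNY 745,000.00

Profit: CNY 8,890.16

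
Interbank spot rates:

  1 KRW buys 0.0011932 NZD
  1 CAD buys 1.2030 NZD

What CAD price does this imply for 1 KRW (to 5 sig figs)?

1 KRW × 0.0011932 = 0.0011932 NZD
0.0011932 NZD ÷ 1.2030 = 0.000991854 CAD

KRW/CAD = 0.00099185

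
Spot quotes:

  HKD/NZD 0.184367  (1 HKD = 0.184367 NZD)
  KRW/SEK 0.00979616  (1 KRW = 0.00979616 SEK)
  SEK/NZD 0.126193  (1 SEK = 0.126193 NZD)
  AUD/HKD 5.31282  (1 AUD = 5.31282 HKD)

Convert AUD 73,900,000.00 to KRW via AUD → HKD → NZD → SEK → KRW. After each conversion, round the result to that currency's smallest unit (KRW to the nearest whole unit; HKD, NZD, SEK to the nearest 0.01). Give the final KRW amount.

KRW 58,554,677,676

AUD 73,900,000.00 × 5.31282 = HKD 392,617,398.00
HKD 392,617,398.00 × 0.184367 = NZD 72,385,691.82
NZD 72,385,691.82 ÷ 0.126193 = SEK 573,610,991.26
SEK 573,610,991.26 ÷ 0.00979616 = KRW 58,554,677,676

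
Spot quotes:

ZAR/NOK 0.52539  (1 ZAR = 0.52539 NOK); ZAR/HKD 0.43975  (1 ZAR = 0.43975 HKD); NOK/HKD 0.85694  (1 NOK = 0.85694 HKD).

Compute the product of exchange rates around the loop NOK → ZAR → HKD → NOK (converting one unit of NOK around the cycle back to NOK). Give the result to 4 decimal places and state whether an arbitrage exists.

Around NOK → ZAR → HKD → NOK: 1 ÷ 0.52539 × 0.43975 ÷ 0.85694 = 0.976728
Product < 1; profitable direction is NOK → HKD → ZAR → NOK.

0.9767 (arbitrage exists)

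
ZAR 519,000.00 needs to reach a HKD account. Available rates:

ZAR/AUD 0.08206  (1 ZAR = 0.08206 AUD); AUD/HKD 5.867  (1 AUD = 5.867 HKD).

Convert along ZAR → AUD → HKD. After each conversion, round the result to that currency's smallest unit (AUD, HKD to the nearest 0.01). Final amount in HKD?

HKD 249,870.48

ZAR 519,000.00 × 0.08206 = AUD 42,589.14
AUD 42,589.14 × 5.867 = HKD 249,870.48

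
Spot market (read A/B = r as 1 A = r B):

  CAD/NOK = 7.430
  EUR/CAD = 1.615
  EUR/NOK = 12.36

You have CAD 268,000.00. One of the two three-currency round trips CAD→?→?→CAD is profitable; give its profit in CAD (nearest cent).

Profit: CAD 8,052.65

Profitable loop is CAD → EUR → NOK → CAD:
CAD 268,000.00 ÷ 1.615 = EUR 165,944.27
EUR 165,944.27 × 12.36 = NOK 2,051,071.21
NOK 2,051,071.21 ÷ 7.430 = CAD 276,052.65
Profit = CAD 276,052.65 − CAD 268,000.00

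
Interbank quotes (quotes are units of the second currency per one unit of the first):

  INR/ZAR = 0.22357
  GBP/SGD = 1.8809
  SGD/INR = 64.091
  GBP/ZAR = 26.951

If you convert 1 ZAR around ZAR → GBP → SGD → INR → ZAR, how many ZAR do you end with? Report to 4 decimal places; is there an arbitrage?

1.0000 (no arbitrage)

Around ZAR → GBP → SGD → INR → ZAR: 1 ÷ 26.951 × 1.8809 × 64.091 × 0.22357 = 1.000003
Product ≈ 1 (deviation 0.000%, within rounding noise).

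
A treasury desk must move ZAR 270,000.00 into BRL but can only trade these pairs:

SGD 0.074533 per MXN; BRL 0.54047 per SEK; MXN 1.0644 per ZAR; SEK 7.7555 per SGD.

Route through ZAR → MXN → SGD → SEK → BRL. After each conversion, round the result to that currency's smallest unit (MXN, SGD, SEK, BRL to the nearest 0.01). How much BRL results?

ZAR 270,000.00 × 1.0644 = MXN 287,388.00
MXN 287,388.00 × 0.074533 = SGD 21,419.89
SGD 21,419.89 × 7.7555 = SEK 166,121.96
SEK 166,121.96 × 0.54047 = BRL 89,783.94

BRL 89,783.94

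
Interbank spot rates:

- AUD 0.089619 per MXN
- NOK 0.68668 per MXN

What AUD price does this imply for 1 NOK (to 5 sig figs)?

NOK/AUD = 0.13051

1 NOK ÷ 0.68668 = 1.45628 MXN
1.45628 MXN × 0.089619 = 0.130511 AUD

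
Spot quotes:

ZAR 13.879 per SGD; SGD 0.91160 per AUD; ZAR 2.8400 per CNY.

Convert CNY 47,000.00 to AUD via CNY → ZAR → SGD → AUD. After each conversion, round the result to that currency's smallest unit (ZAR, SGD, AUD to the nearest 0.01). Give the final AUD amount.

CNY 47,000.00 × 2.8400 = ZAR 133,480.00
ZAR 133,480.00 ÷ 13.879 = SGD 9,617.41
SGD 9,617.41 ÷ 0.91160 = AUD 10,550.03

AUD 10,550.03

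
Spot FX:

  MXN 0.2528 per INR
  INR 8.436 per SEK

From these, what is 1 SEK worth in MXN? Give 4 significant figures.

1 SEK × 8.436 = 8.436 INR
8.436 INR × 0.2528 = 2.13262 MXN

SEK/MXN = 2.133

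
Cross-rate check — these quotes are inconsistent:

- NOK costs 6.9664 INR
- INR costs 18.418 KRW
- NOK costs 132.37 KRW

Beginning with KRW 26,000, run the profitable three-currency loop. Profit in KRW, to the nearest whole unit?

Profitable loop is KRW → INR → NOK → KRW:
KRW 26,000 ÷ 18.418 = INR 1,411.66
INR 1,411.66 ÷ 6.9664 = NOK 202.64
NOK 202.64 × 132.37 = KRW 26,823
Profit = KRW 26,823 − KRW 26,000

Profit: KRW 823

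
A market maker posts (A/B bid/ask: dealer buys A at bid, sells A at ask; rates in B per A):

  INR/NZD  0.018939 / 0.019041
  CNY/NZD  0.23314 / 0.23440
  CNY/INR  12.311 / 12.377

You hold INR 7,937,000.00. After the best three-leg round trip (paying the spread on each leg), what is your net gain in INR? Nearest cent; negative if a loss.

Net result: INR -42,054.28 (no profitable arbitrage after spreads)

Best loop INR → NZD → CNY → INR:
INR 7,937,000.00 × 0.018939 (sell INR at bid) = NZD 150,318.84
NZD 150,318.84 ÷ 0.23440 (buy CNY at ask) = CNY 641,291.99
CNY 641,291.99 × 12.311 (sell CNY at bid) = INR 7,894,945.72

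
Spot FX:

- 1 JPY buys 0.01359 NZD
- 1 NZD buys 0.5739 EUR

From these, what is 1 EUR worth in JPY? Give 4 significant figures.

1 EUR ÷ 0.5739 = 1.74246 NZD
1.74246 NZD ÷ 0.01359 = 128.217 JPY

EUR/JPY = 128.2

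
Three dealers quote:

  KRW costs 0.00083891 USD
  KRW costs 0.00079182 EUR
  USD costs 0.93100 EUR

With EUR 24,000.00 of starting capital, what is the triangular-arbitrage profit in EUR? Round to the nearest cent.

Profitable loop is EUR → USD → KRW → EUR:
EUR 24,000.00 ÷ 0.93100 = USD 25,778.73
USD 25,778.73 ÷ 0.00083891 = KRW 30,728,842
KRW 30,728,842 × 0.00079182 = EUR 24,331.71
Profit = EUR 24,331.71 − EUR 24,000.00

Profit: EUR 331.71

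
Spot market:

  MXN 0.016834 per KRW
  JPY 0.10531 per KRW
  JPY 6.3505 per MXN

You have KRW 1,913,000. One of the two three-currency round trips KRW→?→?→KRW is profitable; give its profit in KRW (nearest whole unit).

Profit: KRW 28,961

Profitable loop is KRW → MXN → JPY → KRW:
KRW 1,913,000 × 0.016834 = MXN 32,203.44
MXN 32,203.44 × 6.3505 = JPY 204,508
JPY 204,508 ÷ 0.10531 = KRW 1,941,961
Profit = KRW 1,941,961 − KRW 1,913,000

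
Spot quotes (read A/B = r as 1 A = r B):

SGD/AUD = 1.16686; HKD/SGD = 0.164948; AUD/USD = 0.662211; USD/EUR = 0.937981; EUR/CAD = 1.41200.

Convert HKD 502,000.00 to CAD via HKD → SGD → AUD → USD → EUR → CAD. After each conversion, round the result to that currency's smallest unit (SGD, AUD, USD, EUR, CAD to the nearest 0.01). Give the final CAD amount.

CAD 84,741.22

HKD 502,000.00 × 0.164948 = SGD 82,803.90
SGD 82,803.90 × 1.16686 = AUD 96,620.56
AUD 96,620.56 × 0.662211 = USD 63,983.20
USD 63,983.20 × 0.937981 = EUR 60,015.03
EUR 60,015.03 × 1.41200 = CAD 84,741.22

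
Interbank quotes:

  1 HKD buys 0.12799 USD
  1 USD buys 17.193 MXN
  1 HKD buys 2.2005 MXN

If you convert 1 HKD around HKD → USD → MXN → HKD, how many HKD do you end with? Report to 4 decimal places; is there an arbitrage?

1.0000 (no arbitrage)

Around HKD → USD → MXN → HKD: 1 × 0.12799 × 17.193 ÷ 2.2005 = 1.000015
Product ≈ 1 (deviation 0.001%, within rounding noise).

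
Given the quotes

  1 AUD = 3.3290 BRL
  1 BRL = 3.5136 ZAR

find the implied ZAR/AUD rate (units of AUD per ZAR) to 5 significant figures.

ZAR/AUD = 0.085494

1 ZAR ÷ 3.5136 = 0.284608 BRL
0.284608 BRL ÷ 3.3290 = 0.0854937 AUD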